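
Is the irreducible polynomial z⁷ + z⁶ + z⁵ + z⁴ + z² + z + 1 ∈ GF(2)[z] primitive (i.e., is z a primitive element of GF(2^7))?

Write f(z) = z⁷ + z⁶ + z⁵ + z⁴ + z² + z + 1.
|GF(2^7)^×| = 2^7 − 1 = 127. Prime factorization: 127 = 127.
f is primitive ⇔ z has order 127 in GF(2)[z]/(f), i.e. z^(127/q) ≠ 1 for each prime q | 127.
z^(1) mod f = z.
None equal 1, so z has full order 127; f is primitive.

Yes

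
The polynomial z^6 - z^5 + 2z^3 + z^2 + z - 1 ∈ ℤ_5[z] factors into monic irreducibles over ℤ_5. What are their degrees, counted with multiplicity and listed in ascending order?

6

Write h(z) = z^6 - z^5 + 2z^3 + z^2 + z - 1.
Roots in ℤ_5: h(0) = 4; h(1) = 3; h(2) = 3; h(3) = 1; h(4) = 4.
Complete factorization: h(z) = (z^6 - z^5 + 2z^3 + z^2 + z - 1).
Factor degrees with multiplicity: 6 = 6.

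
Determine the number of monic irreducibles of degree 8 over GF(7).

x^(7^8) − x is the product of all monic irreducibles of degree dividing 8; Möbius inversion gives N = (1/8) Σ μ(8/d)·7^d.
Divisors of 8: 1, 2, 4, 8; μ(8/d) for each: 0, 0, -1, 1.
Σ = − 7^4 + 7^8 = 5762400.
N = 5762400/8 = 720300.

720300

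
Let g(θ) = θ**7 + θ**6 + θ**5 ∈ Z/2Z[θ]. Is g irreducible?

No

Check for roots in Z/2Z: g(0) = 0 → root; g(1) = 1.
g(0) = 0, so (θ) divides g(θ); g is reducible.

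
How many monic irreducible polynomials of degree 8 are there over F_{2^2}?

By the necklace-counting formula, N_4(8) = (1/8) Σ_{d|8} μ(8/d)·4^d.
Divisors of 8: 1, 2, 4, 8; μ(8/d) for each: 0, 0, -1, 1.
Σ = − 4^4 + 4^8 = 65280.
N = 65280/8 = 8160.

8160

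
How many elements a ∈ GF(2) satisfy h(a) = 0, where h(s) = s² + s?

Evaluate at each of the 2 elements of GF(2):
h(0) = 0 → root; h(1) = 0 → root.
Roots: {0, 1}.

2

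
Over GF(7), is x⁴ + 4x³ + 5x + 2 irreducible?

Write f(x) = x⁴ + 4x³ + 5x + 2.
Check for roots in GF(7): f(0) = 2; f(1) = 5; f(2) = 4; f(3) = 3; f(4) = 2; f(5) = 4; f(6) = 1.
No roots, so no linear factors.
Degree-2 irreducible divisors: test the 21 monic irreducibles of degree 2 over GF(7).
None of them divide f (all give nonzero remainder).
No irreducible factor of degree ≤ 2 exists, so f is irreducible over GF(7).

Yes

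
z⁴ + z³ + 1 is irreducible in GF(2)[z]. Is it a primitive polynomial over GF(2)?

Yes

Write f(z) = z⁴ + z³ + 1.
|GF(2^4)^×| = 2^4 − 1 = 15. Prime factorization: 15 = 3·5.
f is primitive ⇔ z has order 15 in GF(2)[z]/(f), i.e. z^(15/q) ≠ 1 for each prime q | 15.
z^(5) mod f = z³ + z + 1.
z^(3) mod f = z³.
None equal 1, so z has full order 15; f is primitive.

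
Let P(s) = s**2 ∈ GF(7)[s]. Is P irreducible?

No

Check for roots in GF(7): P(0) = 0 → root; P(1) = 1; P(2) = 4; P(3) = 2; P(4) = 2; P(5) = 4; P(6) = 1.
P(0) = 0, so (s) divides P(s); P is reducible.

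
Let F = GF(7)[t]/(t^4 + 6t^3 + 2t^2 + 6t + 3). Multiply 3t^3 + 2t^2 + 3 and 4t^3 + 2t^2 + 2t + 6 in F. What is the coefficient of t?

Multiply in GF(7)[t]: (3t^3 + 2t^2 + 3)·(4t^3 + 2t^2 + 2t + 6) = 5t^6 + 3t^4 + 6t^3 + 4t^2 + 6t + 4.
Reduce using t^4 ≡ t^3 + 5t^2 + t + 4 (mod t^4 + 6t^3 + 2t^2 + 6t + 3).
Reduced: 6t^3 + 5t^2 + 3t + 3.

3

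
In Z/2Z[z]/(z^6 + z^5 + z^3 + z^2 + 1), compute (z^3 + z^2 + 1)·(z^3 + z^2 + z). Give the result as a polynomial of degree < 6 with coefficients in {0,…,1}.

Multiply in Z/2Z[z]: (z^3 + z^2 + 1)·(z^3 + z^2 + z) = z^6 + z^2 + z.
Reduce using z^6 ≡ z^5 + z^3 + z^2 + 1 (mod z^6 + z^5 + z^3 + z^2 + 1).
Reduced: z^5 + z^3 + z + 1.

z^5 + z^3 + z + 1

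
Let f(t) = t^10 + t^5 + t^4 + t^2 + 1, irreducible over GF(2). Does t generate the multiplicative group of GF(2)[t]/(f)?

No

|GF(2^10)^×| = 2^10 − 1 = 1023. Prime factorization: 1023 = 3·11·31.
f is primitive ⇔ t has order 1023 in GF(2)[t]/(f), i.e. t^(1023/q) ≠ 1 for each prime q | 1023.
t^(341) mod f = t^5 + t^2.
t^(93) mod f = 1
t^(33) mod f = t^7 + t^4 + t^2.
Since t^(93) = 1, the order of t divides 93 < 1023; not primitive.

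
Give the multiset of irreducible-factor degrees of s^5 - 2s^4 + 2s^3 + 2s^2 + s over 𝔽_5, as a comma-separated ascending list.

1, 2, 2

Write h(s) = s^5 - 2s^4 + 2s^3 + 2s^2 + s.
Roots in 𝔽_5: h(0) = 0 → root; h(1) = 4; h(2) = 1; h(3) = 1; h(4) = 1.
Linear factors from roots: (s).
Complete factorization: h(s) = (s)·(s^2 + s + 2)·(s^2 + 2s - 2).
Factor degrees with multiplicity: 1 + 2 + 2 = 5.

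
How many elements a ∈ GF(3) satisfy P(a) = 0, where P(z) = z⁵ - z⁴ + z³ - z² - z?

2

Evaluate at each of the 3 elements of GF(3):
P(0) = 0 → root; P(1) = 2; P(2) = 0 → root.
Roots: {0, 2}.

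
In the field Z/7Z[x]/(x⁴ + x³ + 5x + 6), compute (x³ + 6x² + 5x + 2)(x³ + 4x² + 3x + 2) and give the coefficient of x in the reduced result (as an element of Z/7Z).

1

Multiply in Z/7Z[x]: (x³ + 6x² + 5x + 2)·(x³ + 4x² + 3x + 2) = x⁶ + 3x⁵ + 4x⁴ + 2x + 4.
Reduce using x⁴ ≡ 6x³ + 2x + 1 (mod x⁴ + x³ + 5x + 6).
Reduced: 5x² + x + 6.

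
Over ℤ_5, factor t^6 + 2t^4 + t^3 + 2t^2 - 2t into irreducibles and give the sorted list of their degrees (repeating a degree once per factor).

1, 1, 2, 2

Write g(t) = t^6 + 2t^4 + t^3 + 2t^2 - 2t.
Roots in ℤ_5: g(0) = 0 → root; g(1) = 4; g(2) = 3; g(3) = 0 → root; g(4) = 1.
Linear factors from roots: (t), (t + 2).
Complete factorization: g(t) = (t)·(t + 2)·(t^2 - 2)·(t^2 - 2t - 2).
Factor degrees with multiplicity: 1 + 1 + 2 + 2 = 6.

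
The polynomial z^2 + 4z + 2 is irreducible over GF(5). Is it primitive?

Write f(z) = z^2 + 4z + 2.
|GF(5^2)^×| = 5^2 − 1 = 24. Prime factorization: 24 = 2^3·3.
f is primitive ⇔ z has order 24 in GF(5)[z]/(f), i.e. z^(24/q) ≠ 1 for each prime q | 24.
z^(12) mod f = 4.
z^(8) mod f = 2z + 1.
None equal 1, so z has full order 24; f is primitive.

Yes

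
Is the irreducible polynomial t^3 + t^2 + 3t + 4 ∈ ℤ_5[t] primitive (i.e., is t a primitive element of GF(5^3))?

Write f(t) = t^3 + t^2 + 3t + 4.
|GF(5^3)^×| = 5^3 − 1 = 124. Prime factorization: 124 = 2^2·31.
f is primitive ⇔ t has order 124 in GF(5)[t]/(f), i.e. t^(124/q) ≠ 1 for each prime q | 124.
t^(62) mod f = 1
t^(4) mod f = 3t^2 + 4t + 4.
Since t^(62) = 1, the order of t divides 62 < 124; not primitive.

No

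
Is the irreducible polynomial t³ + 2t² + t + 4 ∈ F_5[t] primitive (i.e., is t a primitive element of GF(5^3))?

Write f(t) = t³ + 2t² + t + 4.
|GF(5^3)^×| = 5^3 − 1 = 124. Prime factorization: 124 = 2^2·31.
f is primitive ⇔ t has order 124 in GF(5)[t]/(f), i.e. t^(124/q) ≠ 1 for each prime q | 124.
t^(62) mod f = 1
t^(4) mod f = 3t² + 3t + 3.
Since t^(62) = 1, the order of t divides 62 < 124; not primitive.

No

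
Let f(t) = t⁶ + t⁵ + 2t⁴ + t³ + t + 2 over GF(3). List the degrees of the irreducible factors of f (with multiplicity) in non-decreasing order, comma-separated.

Roots in GF(3): f(0) = 2; f(1) = 2; f(2) = 2.
Complete factorization: f(t) = (t⁶ + t⁵ + 2t⁴ + t³ + t + 2).
Factor degrees with multiplicity: 6 = 6.

6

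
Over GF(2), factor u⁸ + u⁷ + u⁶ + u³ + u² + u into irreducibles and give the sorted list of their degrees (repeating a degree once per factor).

1, 1, 2, 4

Write h(u) = u⁸ + u⁷ + u⁶ + u³ + u² + u.
Roots in GF(2): h(0) = 0 → root; h(1) = 0 → root.
Linear factors from roots: (u), (u + 1).
Complete factorization: h(u) = (u)·(u + 1)·(u² + u + 1)·(u⁴ + u³ + u² + u + 1).
Factor degrees with multiplicity: 1 + 1 + 2 + 4 = 8.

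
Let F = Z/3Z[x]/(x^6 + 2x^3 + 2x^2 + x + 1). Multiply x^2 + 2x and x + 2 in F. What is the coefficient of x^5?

0

Multiply in Z/3Z[x]: (x^2 + 2x)·(x + 2) = x^3 + x^2 + x.
Reduced: x^3 + x^2 + x.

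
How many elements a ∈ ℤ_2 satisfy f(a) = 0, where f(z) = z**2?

1

Evaluate at each of the 2 elements of ℤ_2:
f(0) = 0 → root; f(1) = 1.
Roots: {0}.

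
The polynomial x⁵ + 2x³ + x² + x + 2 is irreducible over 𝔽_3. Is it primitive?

Write f(x) = x⁵ + 2x³ + x² + x + 2.
|GF(3^5)^×| = 3^5 − 1 = 242. Prime factorization: 242 = 2·11^2.
f is primitive ⇔ x has order 242 in GF(3)[x]/(f), i.e. x^(242/q) ≠ 1 for each prime q | 242.
x^(121) mod f = 1
x^(22) mod f = 2x³ + x².
Since x^(121) = 1, the order of x divides 121 < 242; not primitive.

No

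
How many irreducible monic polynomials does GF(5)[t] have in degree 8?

x^(5^8) − x is the product of all monic irreducibles of degree dividing 8; Möbius inversion gives N = (1/8) Σ μ(8/d)·5^d.
Divisors of 8: 1, 2, 4, 8; μ(8/d) for each: 0, 0, -1, 1.
Σ = − 5^4 + 5^8 = 390000.
N = 390000/8 = 48750.

48750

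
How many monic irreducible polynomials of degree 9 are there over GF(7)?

x^(7^9) − x is the product of all monic irreducibles of degree dividing 9; Möbius inversion gives N = (1/9) Σ μ(9/d)·7^d.
Divisors of 9: 1, 3, 9; μ(9/d) for each: 0, -1, 1.
Σ = − 7^3 + 7^9 = 40353264.
N = 40353264/9 = 4483696.

4483696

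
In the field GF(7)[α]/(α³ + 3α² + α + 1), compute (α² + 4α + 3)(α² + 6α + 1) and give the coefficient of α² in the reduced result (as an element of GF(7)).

Multiply in GF(7)[α]: (α² + 4α + 3)·(α² + 6α + 1) = α⁴ + 3α³ + α + 3.
Reduce using α³ ≡ 4α² + 6α + 6 (mod α³ + 3α² + α + 1).
Reduced: 6α² + 3.

6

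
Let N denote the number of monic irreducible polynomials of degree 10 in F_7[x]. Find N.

x^(7^10) − x is the product of all monic irreducibles of degree dividing 10; Möbius inversion gives N = (1/10) Σ μ(10/d)·7^d.
Divisors of 10: 1, 2, 5, 10; μ(10/d) for each: 1, -1, -1, 1.
Σ = 7^1 − 7^2 − 7^5 + 7^10 = 282458400.
N = 282458400/10 = 28245840.

28245840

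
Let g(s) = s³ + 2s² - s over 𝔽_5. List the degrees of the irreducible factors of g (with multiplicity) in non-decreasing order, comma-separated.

1, 2

Roots in 𝔽_5: g(0) = 0 → root; g(1) = 2; g(2) = 4; g(3) = 2; g(4) = 2.
Linear factors from roots: (s).
Complete factorization: g(s) = (s)·(s² + 2s - 1).
Factor degrees with multiplicity: 1 + 2 = 3.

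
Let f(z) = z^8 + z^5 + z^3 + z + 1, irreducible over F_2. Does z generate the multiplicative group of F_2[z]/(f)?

Yes

|GF(2^8)^×| = 2^8 − 1 = 255. Prime factorization: 255 = 3·5·17.
f is primitive ⇔ z has order 255 in GF(2)[z]/(f), i.e. z^(255/q) ≠ 1 for each prime q | 255.
z^(85) mod f = z^7 + z^6 + z^5 + z^3 + z + 1.
z^(51) mod f = z^4 + z + 1.
z^(15) mod f = z^7 + z^6 + z^5 + 1.
None equal 1, so z has full order 255; f is primitive.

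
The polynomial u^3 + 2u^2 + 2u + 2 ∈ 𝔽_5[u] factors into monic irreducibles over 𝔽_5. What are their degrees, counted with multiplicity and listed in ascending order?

Write f(u) = u^3 + 2u^2 + 2u + 2.
Roots in 𝔽_5: f(0) = 2; f(1) = 2; f(2) = 2; f(3) = 3; f(4) = 1.
Complete factorization: f(u) = (u^3 + 2u^2 + 2u + 2).
Factor degrees with multiplicity: 3 = 3.

3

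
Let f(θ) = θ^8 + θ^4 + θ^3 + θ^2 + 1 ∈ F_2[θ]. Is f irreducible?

Check for roots in F_2: f(0) = 1; f(1) = 1.
No roots, so no linear factors.
Monic irreducibles of degree 2 over GF(2): θ^2 + θ + 1.
None of them divide f (all give nonzero remainder).
Monic irreducibles of degree 3 over GF(2): θ^3 + θ + 1, θ^3 + θ^2 + 1.
None of them divide f (all give nonzero remainder).
Monic irreducibles of degree 4 over GF(2): θ^4 + θ + 1, θ^4 + θ^3 + 1, θ^4 + θ^3 + θ^2 + θ + 1.
None of them divide f (all give nonzero remainder).
No irreducible factor of degree ≤ 4 exists, so f is irreducible over GF(2).

Yes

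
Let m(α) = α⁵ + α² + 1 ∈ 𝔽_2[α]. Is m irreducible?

Check for roots in 𝔽_2: m(0) = 1; m(1) = 1.
No roots, so no linear factors.
Monic irreducibles of degree 2 over GF(2): α² + α + 1.
None of them divide m (all give nonzero remainder).
No irreducible factor of degree ≤ 2 exists, so m is irreducible over GF(2).

Yes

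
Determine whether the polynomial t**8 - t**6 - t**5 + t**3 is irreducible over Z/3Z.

No

Write f(t) = t**8 - t**6 - t**5 + t**3.
Check for roots in Z/3Z: f(0) = 0 → root; f(1) = 0 → root; f(2) = 0 → root.
f(0) = 0, so (t) divides f(t); f is reducible.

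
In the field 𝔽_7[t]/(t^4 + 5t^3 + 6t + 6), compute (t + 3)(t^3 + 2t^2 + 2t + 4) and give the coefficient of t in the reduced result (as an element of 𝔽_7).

Multiply in 𝔽_7[t]: (t + 3)·(t^3 + 2t^2 + 2t + 4) = t^4 + 5t^3 + t^2 + 3t + 5.
Reduce using t^4 ≡ 2t^3 + t + 1 (mod t^4 + 5t^3 + 6t + 6).
Reduced: t^2 + 4t + 6.

4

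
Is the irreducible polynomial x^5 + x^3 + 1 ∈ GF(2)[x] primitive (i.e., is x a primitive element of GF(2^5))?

Write f(x) = x^5 + x^3 + 1.
|GF(2^5)^×| = 2^5 − 1 = 31. Prime factorization: 31 = 31.
f is primitive ⇔ x has order 31 in GF(2)[x]/(f), i.e. x^(31/q) ≠ 1 for each prime q | 31.
x^(1) mod f = x.
None equal 1, so x has full order 31; f is primitive.

Yes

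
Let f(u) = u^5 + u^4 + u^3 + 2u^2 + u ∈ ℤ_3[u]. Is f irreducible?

No

Check for roots in ℤ_3: f(0) = 0 → root; f(1) = 0 → root; f(2) = 0 → root.
f(0) = 0, so (u) divides f(u); f is reducible.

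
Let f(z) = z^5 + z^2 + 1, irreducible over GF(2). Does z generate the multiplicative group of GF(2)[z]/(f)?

|GF(2^5)^×| = 2^5 − 1 = 31. Prime factorization: 31 = 31.
f is primitive ⇔ z has order 31 in GF(2)[z]/(f), i.e. z^(31/q) ≠ 1 for each prime q | 31.
z^(1) mod f = z.
None equal 1, so z has full order 31; f is primitive.

Yes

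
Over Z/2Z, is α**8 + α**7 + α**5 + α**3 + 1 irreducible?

Yes

Write h(α) = α**8 + α**7 + α**5 + α**3 + 1.
Check for roots in Z/2Z: h(0) = 1; h(1) = 1.
No roots, so no linear factors.
Monic irreducibles of degree 2 over GF(2): α**2 + α + 1.
None of them divide h (all give nonzero remainder).
Monic irreducibles of degree 3 over GF(2): α**3 + α + 1, α**3 + α**2 + 1.
None of them divide h (all give nonzero remainder).
Monic irreducibles of degree 4 over GF(2): α**4 + α + 1, α**4 + α**3 + 1, α**4 + α**3 + α**2 + α + 1.
None of them divide h (all give nonzero remainder).
No irreducible factor of degree ≤ 4 exists, so h is irreducible over GF(2).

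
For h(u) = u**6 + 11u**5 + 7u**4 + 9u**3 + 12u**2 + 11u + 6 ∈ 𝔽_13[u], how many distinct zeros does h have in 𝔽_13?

4

Evaluate at each of the 13 elements of 𝔽_13:
h(0) = 6; h(1) = 5; h(2) = 0 → root; h(3) = 4; h(4) = 4; h(5) = 0 → root; h(6) = 10; h(7) = 2; h(8) = 0 → root; h(9) = 0 → root; h(10) = 8; h(11) = 5; h(12) = 8.
Roots: {2, 5, 8, 9}.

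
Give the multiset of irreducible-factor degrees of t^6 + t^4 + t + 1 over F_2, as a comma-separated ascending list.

Write h(t) = t^6 + t^4 + t + 1.
Roots in F_2: h(0) = 1; h(1) = 0 → root.
Linear factors from roots: (t + 1).
Complete factorization: h(t) = (t + 1)·(t^2 + t + 1)·(t^3 + t + 1).
Factor degrees with multiplicity: 1 + 2 + 3 = 6.

1, 2, 3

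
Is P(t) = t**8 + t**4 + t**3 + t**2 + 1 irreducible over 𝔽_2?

Yes

Check for roots in 𝔽_2: P(0) = 1; P(1) = 1.
No roots, so no linear factors.
Monic irreducibles of degree 2 over GF(2): t**2 + t + 1.
None of them divide P (all give nonzero remainder).
Monic irreducibles of degree 3 over GF(2): t**3 + t + 1, t**3 + t**2 + 1.
None of them divide P (all give nonzero remainder).
Monic irreducibles of degree 4 over GF(2): t**4 + t + 1, t**4 + t**3 + 1, t**4 + t**3 + t**2 + t + 1.
None of them divide P (all give nonzero remainder).
No irreducible factor of degree ≤ 4 exists, so P is irreducible over GF(2).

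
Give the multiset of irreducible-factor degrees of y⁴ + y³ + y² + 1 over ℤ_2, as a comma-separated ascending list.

1, 3

Write f(y) = y⁴ + y³ + y² + 1.
Roots in ℤ_2: f(0) = 1; f(1) = 0 → root.
Linear factors from roots: (y + 1).
Complete factorization: f(y) = (y + 1)·(y³ + y + 1).
Factor degrees with multiplicity: 1 + 3 = 4.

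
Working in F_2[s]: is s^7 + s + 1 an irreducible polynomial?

Write g(s) = s^7 + s + 1.
Check for roots in F_2: g(0) = 1; g(1) = 1.
No roots, so no linear factors.
Monic irreducibles of degree 2 over GF(2): s^2 + s + 1.
None of them divide g (all give nonzero remainder).
Monic irreducibles of degree 3 over GF(2): s^3 + s + 1, s^3 + s^2 + 1.
None of them divide g (all give nonzero remainder).
No irreducible factor of degree ≤ 3 exists, so g is irreducible over GF(2).

Yes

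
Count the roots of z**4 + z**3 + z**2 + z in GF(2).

2

Write h(z) = z**4 + z**3 + z**2 + z.
Evaluate at each of the 2 elements of GF(2):
h(0) = 0 → root; h(1) = 0 → root.
Roots: {0, 1}.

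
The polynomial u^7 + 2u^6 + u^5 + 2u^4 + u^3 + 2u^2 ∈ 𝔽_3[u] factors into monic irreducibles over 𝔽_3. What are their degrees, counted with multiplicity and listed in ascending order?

Write g(u) = u^7 + 2u^6 + u^5 + 2u^4 + u^3 + 2u^2.
Roots in 𝔽_3: g(0) = 0 → root; g(1) = 0 → root; g(2) = 0 → root.
Linear factors from roots: (u), (u + 2), (u + 1).
Complete factorization: g(u) = (u)^2·(u + 1)^2·(u + 2)^3.
Factor degrees with multiplicity: 1 + 1 + 1 + 1 + 1 + 1 + 1 = 7.

1, 1, 1, 1, 1, 1, 1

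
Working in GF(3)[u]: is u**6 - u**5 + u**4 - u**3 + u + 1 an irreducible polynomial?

Write f(u) = u**6 - u**5 + u**4 - u**3 + u + 1.
Check for roots in GF(3): f(0) = 1; f(1) = 2; f(2) = 1.
No roots, so no linear factors.
Monic irreducibles of degree 2 over GF(3): u**2 + 1, u**2 + u - 1, u**2 - u - 1.
None of them divide f (all give nonzero remainder).
Degree-3 irreducible divisors: test the 8 monic irreducibles of degree 3 over GF(3).
None of them divide f (all give nonzero remainder).
No irreducible factor of degree ≤ 3 exists, so f is irreducible over GF(3).

Yes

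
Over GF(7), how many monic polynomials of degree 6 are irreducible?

19544

The number of monic irreducibles of degree 6 over GF(7) is (1/6)·Σ_{d∣6} μ(6/d) 7^d.
Divisors of 6: 1, 2, 3, 6; μ(6/d) for each: 1, -1, -1, 1.
Σ = 7^1 − 7^2 − 7^3 + 7^6 = 117264.
N = 117264/6 = 19544.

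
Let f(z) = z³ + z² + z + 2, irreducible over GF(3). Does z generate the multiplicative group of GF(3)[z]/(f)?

|GF(3^3)^×| = 3^3 − 1 = 26. Prime factorization: 26 = 2·13.
f is primitive ⇔ z has order 26 in GF(3)[z]/(f), i.e. z^(26/q) ≠ 1 for each prime q | 26.
z^(13) mod f = 1
z^(2) mod f = z².
Since z^(13) = 1, the order of z divides 13 < 26; not primitive.

No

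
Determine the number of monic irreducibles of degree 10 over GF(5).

The number of monic irreducibles of degree 10 over GF(5) is (1/10)·Σ_{d∣10} μ(10/d) 5^d.
Divisors of 10: 1, 2, 5, 10; μ(10/d) for each: 1, -1, -1, 1.
Σ = 5^1 − 5^2 − 5^5 + 5^10 = 9762480.
N = 9762480/10 = 976248.

976248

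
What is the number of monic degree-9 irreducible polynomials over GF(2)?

56

By the necklace-counting formula, N_2(9) = (1/9) Σ_{d|9} μ(9/d)·2^d.
Divisors of 9: 1, 3, 9; μ(9/d) for each: 0, -1, 1.
Σ = − 2^3 + 2^9 = 504.
N = 504/9 = 56.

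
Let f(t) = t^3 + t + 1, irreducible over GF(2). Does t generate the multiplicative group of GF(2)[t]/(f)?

|GF(2^3)^×| = 2^3 − 1 = 7. Prime factorization: 7 = 7.
f is primitive ⇔ t has order 7 in GF(2)[t]/(f), i.e. t^(7/q) ≠ 1 for each prime q | 7.
t^(1) mod f = t.
None equal 1, so t has full order 7; f is primitive.

Yes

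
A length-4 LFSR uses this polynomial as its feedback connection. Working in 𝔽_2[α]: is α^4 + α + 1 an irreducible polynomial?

Yes

Write g(α) = α^4 + α + 1.
Check for roots in 𝔽_2: g(0) = 1; g(1) = 1.
No roots, so no linear factors.
Monic irreducibles of degree 2 over GF(2): α^2 + α + 1.
None of them divide g (all give nonzero remainder).
No irreducible factor of degree ≤ 2 exists, so g is irreducible over GF(2).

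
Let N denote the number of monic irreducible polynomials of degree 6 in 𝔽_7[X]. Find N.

By the necklace-counting formula, N_7(6) = (1/6) Σ_{d|6} μ(6/d)·7^d.
Divisors of 6: 1, 2, 3, 6; μ(6/d) for each: 1, -1, -1, 1.
Σ = 7^1 − 7^2 − 7^3 + 7^6 = 117264.
N = 117264/6 = 19544.

19544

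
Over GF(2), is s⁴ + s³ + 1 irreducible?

Yes

Write h(s) = s⁴ + s³ + 1.
Check for roots in GF(2): h(0) = 1; h(1) = 1.
No roots, so no linear factors.
Monic irreducibles of degree 2 over GF(2): s² + s + 1.
None of them divide h (all give nonzero remainder).
No irreducible factor of degree ≤ 2 exists, so h is irreducible over GF(2).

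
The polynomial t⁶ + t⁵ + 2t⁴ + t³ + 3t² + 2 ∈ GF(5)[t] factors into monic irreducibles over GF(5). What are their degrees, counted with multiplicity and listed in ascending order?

Write g(t) = t⁶ + t⁵ + 2t⁴ + t³ + 3t² + 2.
Roots in GF(5): g(0) = 2; g(1) = 0 → root; g(2) = 0 → root; g(3) = 0 → root; g(4) = 1.
Linear factors from roots: (t + 4), (t + 3), (t + 2).
Complete factorization: g(t) = (t + 2)·(t + 4)·(t + 3)^2·(t² + 4t + 1).
Factor degrees with multiplicity: 1 + 1 + 1 + 1 + 2 = 6.

1, 1, 1, 1, 2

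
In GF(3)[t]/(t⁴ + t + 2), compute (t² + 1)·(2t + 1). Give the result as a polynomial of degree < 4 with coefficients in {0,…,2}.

2t^3 + t^2 + 2t + 1

Multiply in GF(3)[t]: (t² + 1)·(2t + 1) = 2t³ + t² + 2t + 1.
Reduced: 2t³ + t² + 2t + 1.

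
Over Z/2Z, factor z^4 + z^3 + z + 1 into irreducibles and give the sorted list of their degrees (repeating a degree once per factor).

1, 1, 2

Write h(z) = z^4 + z^3 + z + 1.
Roots in Z/2Z: h(0) = 1; h(1) = 0 → root.
Linear factors from roots: (z + 1).
Complete factorization: h(z) = (z + 1)^2·(z^2 + z + 1).
Factor degrees with multiplicity: 1 + 1 + 2 = 4.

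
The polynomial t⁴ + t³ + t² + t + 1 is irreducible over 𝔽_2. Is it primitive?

Write f(t) = t⁴ + t³ + t² + t + 1.
|GF(2^4)^×| = 2^4 − 1 = 15. Prime factorization: 15 = 3·5.
f is primitive ⇔ t has order 15 in GF(2)[t]/(f), i.e. t^(15/q) ≠ 1 for each prime q | 15.
t^(5) mod f = 1
t^(3) mod f = t³.
Since t^(5) = 1, the order of t divides 5 < 15; not primitive.

No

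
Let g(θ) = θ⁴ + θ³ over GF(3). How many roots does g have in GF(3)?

Evaluate at each of the 3 elements of GF(3):
g(0) = 0 → root; g(1) = 2; g(2) = 0 → root.
Roots: {0, 2}.

2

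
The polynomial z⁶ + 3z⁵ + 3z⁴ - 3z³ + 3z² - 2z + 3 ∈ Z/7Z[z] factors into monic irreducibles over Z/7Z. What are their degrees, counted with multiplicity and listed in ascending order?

6

Write f(z) = z⁶ + 3z⁵ + 3z⁴ - 3z³ + 3z² - 2z + 3.
Complete factorization: f(z) = (z⁶ + 3z⁵ + 3z⁴ - 3z³ + 3z² - 2z + 3).
Factor degrees with multiplicity: 6 = 6.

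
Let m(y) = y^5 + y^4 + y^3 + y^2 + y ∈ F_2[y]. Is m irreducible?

No

Check for roots in F_2: m(0) = 0 → root; m(1) = 1.
m(0) = 0, so (y) divides m(y); m is reducible.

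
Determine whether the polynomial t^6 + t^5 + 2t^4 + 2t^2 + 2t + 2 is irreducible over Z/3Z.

Yes

Write m(t) = t^6 + t^5 + 2t^4 + 2t^2 + 2t + 2.
Check for roots in Z/3Z: m(0) = 2; m(1) = 1; m(2) = 1.
No roots, so no linear factors.
Monic irreducibles of degree 2 over GF(3): t^2 + 1, t^2 + t + 2, t^2 + 2t + 2.
None of them divide m (all give nonzero remainder).
Degree-3 irreducible divisors: test the 8 monic irreducibles of degree 3 over GF(3).
None of them divide m (all give nonzero remainder).
No irreducible factor of degree ≤ 3 exists, so m is irreducible over GF(3).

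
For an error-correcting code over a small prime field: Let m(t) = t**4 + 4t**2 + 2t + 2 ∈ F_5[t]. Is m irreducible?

Check for roots in F_5: m(0) = 2; m(1) = 4; m(2) = 3; m(3) = 0 → root; m(4) = 0 → root.
m(3) = 0, so (t − 3) divides m(t); m is reducible.

No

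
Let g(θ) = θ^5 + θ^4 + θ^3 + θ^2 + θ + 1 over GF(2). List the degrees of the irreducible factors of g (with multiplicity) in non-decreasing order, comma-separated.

1, 2, 2

Roots in GF(2): g(0) = 1; g(1) = 0 → root.
Linear factors from roots: (θ + 1).
Complete factorization: g(θ) = (θ + 1)·(θ^2 + θ + 1)^2.
Factor degrees with multiplicity: 1 + 2 + 2 = 5.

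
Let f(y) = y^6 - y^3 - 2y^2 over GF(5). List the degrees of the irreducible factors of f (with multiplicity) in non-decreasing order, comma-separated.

1, 1, 1, 1, 2

Roots in GF(5): f(0) = 0 → root; f(1) = 3; f(2) = 3; f(3) = 4; f(4) = 0 → root.
Linear factors from roots: (y), (y + 1).
Complete factorization: f(y) = (y)^2·(y + 1)^2·(y^2 - 2y - 2).
Factor degrees with multiplicity: 1 + 1 + 1 + 1 + 2 = 6.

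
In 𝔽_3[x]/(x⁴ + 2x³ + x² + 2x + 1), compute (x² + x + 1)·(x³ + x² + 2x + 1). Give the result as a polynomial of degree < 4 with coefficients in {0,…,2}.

2x^2 + 2x + 1

Multiply in 𝔽_3[x]: (x² + x + 1)·(x³ + x² + 2x + 1) = x⁵ + 2x⁴ + x³ + x² + 1.
Reduce using x⁴ ≡ x³ + 2x² + x + 2 (mod x⁴ + 2x³ + x² + 2x + 1).
Reduced: 2x² + 2x + 1.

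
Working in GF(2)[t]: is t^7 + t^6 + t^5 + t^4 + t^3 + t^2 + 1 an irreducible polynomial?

Write g(t) = t^7 + t^6 + t^5 + t^4 + t^3 + t^2 + 1.
Check for roots in GF(2): g(0) = 1; g(1) = 1.
No roots, so no linear factors.
Monic irreducibles of degree 2 over GF(2): t^2 + t + 1.
None of them divide g (all give nonzero remainder).
Monic irreducibles of degree 3 over GF(2): t^3 + t + 1, t^3 + t^2 + 1.
None of them divide g (all give nonzero remainder).
No irreducible factor of degree ≤ 3 exists, so g is irreducible over GF(2).

Yes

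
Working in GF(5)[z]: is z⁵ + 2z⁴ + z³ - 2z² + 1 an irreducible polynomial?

No

Write h(z) = z⁵ + 2z⁴ + z³ - 2z² + 1.
Check for roots in GF(5): h(0) = 1; h(1) = 3; h(2) = 0 → root; h(3) = 0 → root; h(4) = 4.
h(2) = 0, so (z − 2) divides h(z); h is reducible.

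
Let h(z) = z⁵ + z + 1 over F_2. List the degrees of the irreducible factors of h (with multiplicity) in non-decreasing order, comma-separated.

Roots in F_2: h(0) = 1; h(1) = 1.
Complete factorization: h(z) = (z² + z + 1)·(z³ + z² + 1).
Factor degrees with multiplicity: 2 + 3 = 5.

2, 3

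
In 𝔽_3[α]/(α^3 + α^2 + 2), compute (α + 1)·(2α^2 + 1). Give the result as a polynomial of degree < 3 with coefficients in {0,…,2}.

α

Multiply in 𝔽_3[α]: (α + 1)·(2α^2 + 1) = 2α^3 + 2α^2 + α + 1.
Reduce using α^3 ≡ 2α^2 + 1 (mod α^3 + α^2 + 2).
Reduced: α.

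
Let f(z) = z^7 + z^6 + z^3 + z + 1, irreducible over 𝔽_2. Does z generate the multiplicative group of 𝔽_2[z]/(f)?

Yes

|GF(2^7)^×| = 2^7 − 1 = 127. Prime factorization: 127 = 127.
f is primitive ⇔ z has order 127 in GF(2)[z]/(f), i.e. z^(127/q) ≠ 1 for each prime q | 127.
z^(1) mod f = z.
None equal 1, so z has full order 127; f is primitive.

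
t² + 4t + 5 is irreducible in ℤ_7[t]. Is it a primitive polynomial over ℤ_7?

Write f(t) = t² + 4t + 5.
|GF(7^2)^×| = 7^2 − 1 = 48. Prime factorization: 48 = 2^4·3.
f is primitive ⇔ t has order 48 in GF(7)[t]/(f), i.e. t^(48/q) ≠ 1 for each prime q | 48.
t^(24) mod f = 6.
t^(16) mod f = 4.
None equal 1, so t has full order 48; f is primitive.

Yes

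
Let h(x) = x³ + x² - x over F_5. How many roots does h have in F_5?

2

Evaluate at each of the 5 elements of F_5:
h(0) = 0 → root; h(1) = 1; h(2) = 0 → root; h(3) = 3; h(4) = 1.
Roots: {0, 2}.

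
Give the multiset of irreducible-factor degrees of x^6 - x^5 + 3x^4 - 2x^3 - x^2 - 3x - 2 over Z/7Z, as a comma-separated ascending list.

1, 1, 2, 2

Write f(x) = x^6 - x^5 + 3x^4 - 2x^3 - x^2 - 3x - 2.
Linear factors from roots: (x + 3), (x + 1).
Complete factorization: f(x) = (x + 1)·(x + 3)·(x^2 + 3x - 1)·(x^2 - x + 3).
Factor degrees with multiplicity: 1 + 1 + 2 + 2 = 6.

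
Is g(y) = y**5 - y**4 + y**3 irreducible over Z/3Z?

Check for roots in Z/3Z: g(0) = 0 → root; g(1) = 1; g(2) = 0 → root.
g(0) = 0, so (y) divides g(y); g is reducible.

No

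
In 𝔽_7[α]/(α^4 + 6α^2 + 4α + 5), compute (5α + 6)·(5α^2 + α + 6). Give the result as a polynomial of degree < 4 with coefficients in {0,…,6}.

Multiply in 𝔽_7[α]: (5α + 6)·(5α^2 + α + 6) = 4α^3 + α + 1.
Reduced: 4α^3 + α + 1.

4α^3 + α + 1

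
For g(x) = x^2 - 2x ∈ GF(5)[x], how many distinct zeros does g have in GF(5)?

2

Evaluate at each of the 5 elements of GF(5):
g(0) = 0 → root; g(1) = 4; g(2) = 0 → root; g(3) = 3; g(4) = 3.
Roots: {0, 2}.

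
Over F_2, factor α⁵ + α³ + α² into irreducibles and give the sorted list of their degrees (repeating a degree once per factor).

1, 1, 3

Write h(α) = α⁵ + α³ + α².
Roots in F_2: h(0) = 0 → root; h(1) = 1.
Linear factors from roots: (α).
Complete factorization: h(α) = (α)^2·(α³ + α + 1).
Factor degrees with multiplicity: 1 + 1 + 3 = 5.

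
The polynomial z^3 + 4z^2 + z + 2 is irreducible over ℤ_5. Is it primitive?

Yes

Write f(z) = z^3 + 4z^2 + z + 2.
|GF(5^3)^×| = 5^3 − 1 = 124. Prime factorization: 124 = 2^2·31.
f is primitive ⇔ z has order 124 in GF(5)[z]/(f), i.e. z^(124/q) ≠ 1 for each prime q | 124.
z^(62) mod f = 4.
z^(4) mod f = 2z + 3.
None equal 1, so z has full order 124; f is primitive.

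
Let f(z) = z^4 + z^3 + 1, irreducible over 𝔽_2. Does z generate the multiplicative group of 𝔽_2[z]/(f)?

|GF(2^4)^×| = 2^4 − 1 = 15. Prime factorization: 15 = 3·5.
f is primitive ⇔ z has order 15 in GF(2)[z]/(f), i.e. z^(15/q) ≠ 1 for each prime q | 15.
z^(5) mod f = z^3 + z + 1.
z^(3) mod f = z^3.
None equal 1, so z has full order 15; f is primitive.

Yes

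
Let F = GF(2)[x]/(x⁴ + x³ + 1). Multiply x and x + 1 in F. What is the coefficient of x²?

1

Multiply in GF(2)[x]: (x)·(x + 1) = x² + x.
Reduced: x² + x.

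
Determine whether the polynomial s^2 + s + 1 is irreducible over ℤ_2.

Yes

Write m(s) = s^2 + s + 1.
Check for roots in ℤ_2: m(0) = 1; m(1) = 1.
No roots. A degree-2 polynomial over a field with no linear factor is irreducible.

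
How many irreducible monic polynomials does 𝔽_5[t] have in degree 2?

x^(5^2) − x is the product of all monic irreducibles of degree dividing 2; Möbius inversion gives N = (1/2) Σ μ(2/d)·5^d.
Divisors of 2: 1, 2; μ(2/d) for each: -1, 1.
Σ = − 5^1 + 5^2 = 20.
N = 20/2 = 10.

10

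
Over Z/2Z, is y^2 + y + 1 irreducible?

Write h(y) = y^2 + y + 1.
Check for roots in Z/2Z: h(0) = 1; h(1) = 1.
No roots. A degree-2 polynomial over a field with no linear factor is irreducible.

Yes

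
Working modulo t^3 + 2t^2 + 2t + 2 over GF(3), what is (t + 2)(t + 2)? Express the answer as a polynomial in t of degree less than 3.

t^2 + t + 1

Multiply in GF(3)[t]: (t + 2)·(t + 2) = t^2 + t + 1.
Reduced: t^2 + t + 1.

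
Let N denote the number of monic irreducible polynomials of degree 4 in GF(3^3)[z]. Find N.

Gauss's count: N_{27}(4) = (1/4) Σ_{d|4} μ(4/d)·27^d.
Divisors of 4: 1, 2, 4; μ(4/d) for each: 0, -1, 1.
Σ = − 27^2 + 27^4 = 530712.
N = 530712/4 = 132678.

132678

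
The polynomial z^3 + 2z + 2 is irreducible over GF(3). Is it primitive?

Write f(z) = z^3 + 2z + 2.
|GF(3^3)^×| = 3^3 − 1 = 26. Prime factorization: 26 = 2·13.
f is primitive ⇔ z has order 26 in GF(3)[z]/(f), i.e. z^(26/q) ≠ 1 for each prime q | 26.
z^(13) mod f = 1
z^(2) mod f = z^2.
Since z^(13) = 1, the order of z divides 13 < 26; not primitive.

No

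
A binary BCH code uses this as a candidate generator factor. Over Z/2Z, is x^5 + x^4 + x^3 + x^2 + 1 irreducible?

Yes

Write f(x) = x^5 + x^4 + x^3 + x^2 + 1.
Check for roots in Z/2Z: f(0) = 1; f(1) = 1.
No roots, so no linear factors.
Monic irreducibles of degree 2 over GF(2): x^2 + x + 1.
None of them divide f (all give nonzero remainder).
No irreducible factor of degree ≤ 2 exists, so f is irreducible over GF(2).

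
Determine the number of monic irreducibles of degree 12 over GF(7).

1153430600

By the necklace-counting formula, N_7(12) = (1/12) Σ_{d|12} μ(12/d)·7^d.
Divisors of 12: 1, 2, 3, 4, 6, 12; μ(12/d) for each: 0, 1, 0, -1, -1, 1.
Σ = 7^2 − 7^4 − 7^6 + 7^12 = 13841167200.
N = 13841167200/12 = 1153430600.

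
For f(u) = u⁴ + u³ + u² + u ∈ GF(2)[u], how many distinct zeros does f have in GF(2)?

2

Evaluate at each of the 2 elements of GF(2):
f(0) = 0 → root; f(1) = 0 → root.
Roots: {0, 1}.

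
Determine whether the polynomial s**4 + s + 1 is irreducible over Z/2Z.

Write f(s) = s**4 + s + 1.
Check for roots in Z/2Z: f(0) = 1; f(1) = 1.
No roots, so no linear factors.
Monic irreducibles of degree 2 over GF(2): s**2 + s + 1.
None of them divide f (all give nonzero remainder).
No irreducible factor of degree ≤ 2 exists, so f is irreducible over GF(2).

Yes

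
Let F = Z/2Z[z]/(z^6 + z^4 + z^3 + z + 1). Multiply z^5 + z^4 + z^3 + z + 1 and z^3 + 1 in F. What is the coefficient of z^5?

Multiply in Z/2Z[z]: (z^5 + z^4 + z^3 + z + 1)·(z^3 + 1) = z^8 + z^7 + z^6 + z^5 + z + 1.
Reduce using z^6 ≡ z^4 + z^3 + z + 1 (mod z^6 + z^4 + z^3 + z + 1).
Reduced: z^5 + z^4 + z^3 + 1.

1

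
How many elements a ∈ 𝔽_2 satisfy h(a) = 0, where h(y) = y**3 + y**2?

Evaluate at each of the 2 elements of 𝔽_2:
h(0) = 0 → root; h(1) = 0 → root.
Roots: {0, 1}.

2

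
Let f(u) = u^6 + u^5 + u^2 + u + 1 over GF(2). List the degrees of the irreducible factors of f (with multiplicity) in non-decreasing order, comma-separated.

6

Roots in GF(2): f(0) = 1; f(1) = 1.
Complete factorization: f(u) = (u^6 + u^5 + u^2 + u + 1).
Factor degrees with multiplicity: 6 = 6.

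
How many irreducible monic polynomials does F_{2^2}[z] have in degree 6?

By the necklace-counting formula, N_4(6) = (1/6) Σ_{d|6} μ(6/d)·4^d.
Divisors of 6: 1, 2, 3, 6; μ(6/d) for each: 1, -1, -1, 1.
Σ = 4^1 − 4^2 − 4^3 + 4^6 = 4020.
N = 4020/6 = 670.

670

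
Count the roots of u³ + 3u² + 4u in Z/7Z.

Write h(u) = u³ + 3u² + 4u.
Evaluate at each of the 7 elements of Z/7Z:
h(0) = 0 → root; h(1) = 1; h(2) = 0 → root; h(3) = 3; h(4) = 2; h(5) = 3; h(6) = 5.
Roots: {0, 2}.

2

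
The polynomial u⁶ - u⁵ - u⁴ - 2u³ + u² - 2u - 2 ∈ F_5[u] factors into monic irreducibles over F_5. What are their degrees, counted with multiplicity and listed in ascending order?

6

Write h(u) = u⁶ - u⁵ - u⁴ - 2u³ + u² - 2u - 2.
Roots in F_5: h(0) = 3; h(1) = 4; h(2) = 3; h(3) = 2; h(4) = 4.
Complete factorization: h(u) = (u⁶ - u⁵ - u⁴ - 2u³ + u² - 2u - 2).
Factor degrees with multiplicity: 6 = 6.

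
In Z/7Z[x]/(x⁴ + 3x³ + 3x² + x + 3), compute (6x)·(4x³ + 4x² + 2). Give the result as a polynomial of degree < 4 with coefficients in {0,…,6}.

Multiply in Z/7Z[x]: (6x)·(4x³ + 4x² + 2) = 3x⁴ + 3x³ + 5x.
Reduce using x⁴ ≡ 4x³ + 4x² + 6x + 4 (mod x⁴ + 3x³ + 3x² + x + 3).
Reduced: x³ + 5x² + 2x + 5.

x^3 + 5x^2 + 2x + 5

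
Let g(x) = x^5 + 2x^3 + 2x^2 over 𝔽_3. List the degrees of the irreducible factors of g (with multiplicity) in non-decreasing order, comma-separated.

Roots in 𝔽_3: g(0) = 0 → root; g(1) = 2; g(2) = 2.
Linear factors from roots: (x).
Complete factorization: g(x) = (x)^2·(x^3 + 2x + 2).
Factor degrees with multiplicity: 1 + 1 + 3 = 5.

1, 1, 3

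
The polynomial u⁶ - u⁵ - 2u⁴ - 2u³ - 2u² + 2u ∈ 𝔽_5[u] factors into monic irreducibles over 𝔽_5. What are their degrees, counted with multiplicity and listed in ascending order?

1, 1, 2, 2

Write g(u) = u⁶ - u⁵ - 2u⁴ - 2u³ - 2u² + 2u.
Roots in 𝔽_5: g(0) = 0 → root; g(1) = 1; g(2) = 0 → root; g(3) = 3; g(4) = 3.
Linear factors from roots: (u), (u - 2).
Complete factorization: g(u) = (u)·(u - 2)·(u² - 2u - 2)^2.
Factor degrees with multiplicity: 1 + 1 + 2 + 2 = 6.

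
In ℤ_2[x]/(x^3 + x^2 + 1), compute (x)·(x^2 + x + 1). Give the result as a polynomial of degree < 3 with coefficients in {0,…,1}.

x + 1

Multiply in ℤ_2[x]: (x)·(x^2 + x + 1) = x^3 + x^2 + x.
Reduce using x^3 ≡ x^2 + 1 (mod x^3 + x^2 + 1).
Reduced: x + 1.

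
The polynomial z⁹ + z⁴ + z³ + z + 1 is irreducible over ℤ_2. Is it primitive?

Write f(z) = z⁹ + z⁴ + z³ + z + 1.
|GF(2^9)^×| = 2^9 − 1 = 511. Prime factorization: 511 = 7·73.
f is primitive ⇔ z has order 511 in GF(2)[z]/(f), i.e. z^(511/q) ≠ 1 for each prime q | 511.
z^(73) mod f = z⁸ + z⁷ + z⁵ + z⁴ + z³ + z² + z.
z^(7) mod f = z⁷.
None equal 1, so z has full order 511; f is primitive.

Yes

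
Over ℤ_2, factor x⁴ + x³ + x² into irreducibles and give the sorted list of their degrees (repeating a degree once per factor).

Write h(x) = x⁴ + x³ + x².
Roots in ℤ_2: h(0) = 0 → root; h(1) = 1.
Linear factors from roots: (x).
Complete factorization: h(x) = (x)^2·(x² + x + 1).
Factor degrees with multiplicity: 1 + 1 + 2 = 4.

1, 1, 2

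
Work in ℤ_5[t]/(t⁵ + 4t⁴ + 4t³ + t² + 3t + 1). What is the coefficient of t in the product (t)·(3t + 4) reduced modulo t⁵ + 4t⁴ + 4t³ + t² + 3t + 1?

4

Multiply in ℤ_5[t]: (t)·(3t + 4) = 3t² + 4t.
Reduced: 3t² + 4t.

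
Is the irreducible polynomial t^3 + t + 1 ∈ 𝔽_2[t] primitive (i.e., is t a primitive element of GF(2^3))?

Write f(t) = t^3 + t + 1.
|GF(2^3)^×| = 2^3 − 1 = 7. Prime factorization: 7 = 7.
f is primitive ⇔ t has order 7 in GF(2)[t]/(f), i.e. t^(7/q) ≠ 1 for each prime q | 7.
t^(1) mod f = t.
None equal 1, so t has full order 7; f is primitive.

Yes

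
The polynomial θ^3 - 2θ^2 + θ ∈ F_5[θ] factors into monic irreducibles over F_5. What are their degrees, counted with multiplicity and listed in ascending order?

1, 1, 1

Write g(θ) = θ^3 - 2θ^2 + θ.
Roots in F_5: g(0) = 0 → root; g(1) = 0 → root; g(2) = 2; g(3) = 2; g(4) = 1.
Linear factors from roots: (θ), (θ - 1).
Complete factorization: g(θ) = (θ)·(θ - 1)^2.
Factor degrees with multiplicity: 1 + 1 + 1 = 3.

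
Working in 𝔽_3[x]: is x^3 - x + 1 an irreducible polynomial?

Write f(x) = x^3 - x + 1.
Check for roots in 𝔽_3: f(0) = 1; f(1) = 1; f(2) = 1.
No roots. A degree-3 polynomial over a field with no linear factor is irreducible.

Yes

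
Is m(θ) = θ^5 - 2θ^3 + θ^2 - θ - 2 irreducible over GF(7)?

Check for roots in GF(7): m(0) = 5; m(1) = 4; m(2) = 2; m(3) = 4; m(4) = 3; m(5) = 2; m(6) = 1.
No roots, so no linear factors.
Degree-2 irreducible divisors: test the 21 monic irreducibles of degree 2 over GF(7).
None of them divide m (all give nonzero remainder).
No irreducible factor of degree ≤ 2 exists, so m is irreducible over GF(7).

Yes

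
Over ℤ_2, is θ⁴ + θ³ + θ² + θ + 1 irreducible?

Write m(θ) = θ⁴ + θ³ + θ² + θ + 1.
Check for roots in ℤ_2: m(0) = 1; m(1) = 1.
No roots, so no linear factors.
Monic irreducibles of degree 2 over GF(2): θ² + θ + 1.
None of them divide m (all give nonzero remainder).
No irreducible factor of degree ≤ 2 exists, so m is irreducible over GF(2).

Yes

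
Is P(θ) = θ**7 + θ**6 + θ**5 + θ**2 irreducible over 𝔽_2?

No

Check for roots in 𝔽_2: P(0) = 0 → root; P(1) = 0 → root.
P(0) = 0, so (θ) divides P(θ); P is reducible.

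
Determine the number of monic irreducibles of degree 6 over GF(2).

Gauss's count: N_{2}(6) = (1/6) Σ_{d|6} μ(6/d)·2^d.
Divisors of 6: 1, 2, 3, 6; μ(6/d) for each: 1, -1, -1, 1.
Σ = 2^1 − 2^2 − 2^3 + 2^6 = 54.
N = 54/6 = 9.

9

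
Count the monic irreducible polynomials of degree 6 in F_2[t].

The number of monic irreducibles of degree 6 over GF(2) is (1/6)·Σ_{d∣6} μ(6/d) 2^d.
Divisors of 6: 1, 2, 3, 6; μ(6/d) for each: 1, -1, -1, 1.
Σ = 2^1 − 2^2 − 2^3 + 2^6 = 54.
N = 54/6 = 9.

9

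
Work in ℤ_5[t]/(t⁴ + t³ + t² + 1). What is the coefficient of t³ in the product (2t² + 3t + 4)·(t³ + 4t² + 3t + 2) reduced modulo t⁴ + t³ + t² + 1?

1

Multiply in ℤ_5[t]: (2t² + 3t + 4)·(t³ + 4t² + 3t + 2) = 2t⁵ + t⁴ + 2t³ + 4t² + 3t + 3.
Reduce using t⁴ ≡ 4t³ + 4t² + 4 (mod t⁴ + t³ + t² + 1).
Reduced: t³ + t + 4.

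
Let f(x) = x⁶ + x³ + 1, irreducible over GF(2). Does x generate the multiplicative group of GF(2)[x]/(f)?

No

|GF(2^6)^×| = 2^6 − 1 = 63. Prime factorization: 63 = 3^2·7.
f is primitive ⇔ x has order 63 in GF(2)[x]/(f), i.e. x^(63/q) ≠ 1 for each prime q | 63.
x^(21) mod f = x³.
x^(9) mod f = 1
Since x^(9) = 1, the order of x divides 9 < 63; not primitive.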